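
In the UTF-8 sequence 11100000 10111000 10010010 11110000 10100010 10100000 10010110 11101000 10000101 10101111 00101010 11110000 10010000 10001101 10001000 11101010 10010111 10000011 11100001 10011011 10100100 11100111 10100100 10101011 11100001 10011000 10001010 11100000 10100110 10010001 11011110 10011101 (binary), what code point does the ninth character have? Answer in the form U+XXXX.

Offset 0: leading byte 0xE0 = 11100000 → 3-byte char #1 = E0 B8 92.
Offset 3: leading byte 0xF0 = 11110000 → 4-byte char #2 = F0 A2 A0 96.
Offset 7: leading byte 0xE8 = 11101000 → 3-byte char #3 = E8 85 AF.
Offset 10: leading byte 0x2A = 00101010 → 1-byte char #4 = 2A.
Offset 11: leading byte 0xF0 = 11110000 → 4-byte char #5 = F0 90 8D 88.
Offset 15: leading byte 0xEA = 11101010 → 3-byte char #6 = EA 97 83.
Offset 18: leading byte 0xE1 = 11100001 → 3-byte char #7 = E1 9B A4.
Offset 21: leading byte 0xE7 = 11100111 → 3-byte char #8 = E7 A4 AB.
Offset 24: leading byte 0xE1 = 11100001 → 3-byte char #9 = E1 98 8A.
Leading byte 0xE1 = 11100001 matches 1110xxxx → 3-byte sequence.
Byte 1: 0xE1 = 11100001, payload 0001 (4 bits).
Byte 2: 0x98 = 10011000 (10xxxxxx ✓), payload 011000.
Byte 3: 0x8A = 10001010 (10xxxxxx ✓), payload 001010.
Concatenate: 0001011000001010 = 0x160A (16 bits → U+160A).

U+160A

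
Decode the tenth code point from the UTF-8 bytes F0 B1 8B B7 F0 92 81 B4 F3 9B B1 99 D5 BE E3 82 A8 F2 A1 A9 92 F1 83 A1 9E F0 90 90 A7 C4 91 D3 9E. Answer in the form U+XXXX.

U+04DE

Offset 0: leading byte 0xF0 = 11110000 → 4-byte char #1 = F0 B1 8B B7.
Offset 4: leading byte 0xF0 = 11110000 → 4-byte char #2 = F0 92 81 B4.
Offset 8: leading byte 0xF3 = 11110011 → 4-byte char #3 = F3 9B B1 99.
Offset 12: leading byte 0xD5 = 11010101 → 2-byte char #4 = D5 BE.
Offset 14: leading byte 0xE3 = 11100011 → 3-byte char #5 = E3 82 A8.
Offset 17: leading byte 0xF2 = 11110010 → 4-byte char #6 = F2 A1 A9 92.
Offset 21: leading byte 0xF1 = 11110001 → 4-byte char #7 = F1 83 A1 9E.
Offset 25: leading byte 0xF0 = 11110000 → 4-byte char #8 = F0 90 90 A7.
Offset 29: leading byte 0xC4 = 11000100 → 2-byte char #9 = C4 91.
Offset 31: leading byte 0xD3 = 11010011 → 2-byte char #10 = D3 9E.
Leading byte 0xD3 = 11010011 matches 110xxxxx → 2-byte sequence.
Byte 1: 0xD3 = 11010011, payload 10011 (5 bits).
Byte 2: 0x9E = 10011110 (10xxxxxx ✓), payload 011110.
Concatenate: 10011011110 = 0x4DE (11 bits → U+04DE).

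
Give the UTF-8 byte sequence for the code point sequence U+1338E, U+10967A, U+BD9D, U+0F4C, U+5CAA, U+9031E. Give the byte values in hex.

F0 93 8E 8E F4 89 99 BA EB B6 9D E0 BD 8C E5 B2 AA F2 90 8C 9E

U+1338E: 4-byte form → F0 93 8E 8E.
U+10967A: 4-byte form → F4 89 99 BA.
U+BD9D: 3-byte form → EB B6 9D.
U+0F4C: 3-byte form → E0 BD 8C.
U+5CAA: 3-byte form → E5 B2 AA.
U+9031E: 4-byte form → F2 90 8C 9E.
Concatenated (21 bytes): F0 93 8E 8E F4 89 99 BA EB B6 9D E0 BD 8C E5 B2 AA F2 90 8C 9E.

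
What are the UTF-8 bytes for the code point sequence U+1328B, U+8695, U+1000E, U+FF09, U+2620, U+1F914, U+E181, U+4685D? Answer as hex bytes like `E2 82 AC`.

F0 93 8A 8B E8 9A 95 F0 90 80 8E EF BC 89 E2 98 A0 F0 9F A4 94 EE 86 81 F1 86 A1 9D

U+1328B: 4-byte form → F0 93 8A 8B.
U+8695: 3-byte form → E8 9A 95.
U+1000E: 4-byte form → F0 90 80 8E.
U+FF09: 3-byte form → EF BC 89.
U+2620: 3-byte form → E2 98 A0.
U+1F914: 4-byte form → F0 9F A4 94.
U+E181: 3-byte form → EE 86 81.
U+4685D: 4-byte form → F1 86 A1 9D.
Concatenated (28 bytes): F0 93 8A 8B E8 9A 95 F0 90 80 8E EF BC 89 E2 98 A0 F0 9F A4 94 EE 86 81 F1 86 A1 9D.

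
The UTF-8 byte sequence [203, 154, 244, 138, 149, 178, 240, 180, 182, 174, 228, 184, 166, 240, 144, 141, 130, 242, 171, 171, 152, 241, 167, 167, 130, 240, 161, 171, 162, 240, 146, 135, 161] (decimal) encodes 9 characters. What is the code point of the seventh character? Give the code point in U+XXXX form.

U+679C2

Offset 0: leading byte 0xCB = 11001011 → 2-byte char #1 = CB 9A.
Offset 2: leading byte 0xF4 = 11110100 → 4-byte char #2 = F4 8A 95 B2.
Offset 6: leading byte 0xF0 = 11110000 → 4-byte char #3 = F0 B4 B6 AE.
Offset 10: leading byte 0xE4 = 11100100 → 3-byte char #4 = E4 B8 A6.
Offset 13: leading byte 0xF0 = 11110000 → 4-byte char #5 = F0 90 8D 82.
Offset 17: leading byte 0xF2 = 11110010 → 4-byte char #6 = F2 AB AB 98.
Offset 21: leading byte 0xF1 = 11110001 → 4-byte char #7 = F1 A7 A7 82.
Leading byte 0xF1 = 11110001 matches 11110xxx → 4-byte sequence.
Byte 1: 0xF1 = 11110001, payload 001 (3 bits).
Byte 2: 0xA7 = 10100111 (10xxxxxx ✓), payload 100111.
Byte 3: 0xA7 = 10100111 (10xxxxxx ✓), payload 100111.
Byte 4: 0x82 = 10000010 (10xxxxxx ✓), payload 000010.
Concatenate: 001100111100111000010 = 0x679C2 (21 bits → U+679C2).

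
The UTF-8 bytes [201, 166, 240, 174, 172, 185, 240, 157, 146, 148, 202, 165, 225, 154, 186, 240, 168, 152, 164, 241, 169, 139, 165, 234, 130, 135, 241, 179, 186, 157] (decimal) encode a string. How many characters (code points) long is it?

9

Byte at offset 0: 0xC9 = 11001001 → 2-byte char (#1). Advance 2.
Byte at offset 2: 0xF0 = 11110000 → 4-byte char (#2). Advance 4.
Byte at offset 6: 0xF0 = 11110000 → 4-byte char (#3). Advance 4.
Byte at offset 10: 0xCA = 11001010 → 2-byte char (#4). Advance 2.
Byte at offset 12: 0xE1 = 11100001 → 3-byte char (#5). Advance 3.
Byte at offset 15: 0xF0 = 11110000 → 4-byte char (#6). Advance 4.
Byte at offset 19: 0xF1 = 11110001 → 4-byte char (#7). Advance 4.
Byte at offset 23: 0xEA = 11101010 → 3-byte char (#8). Advance 3.
Byte at offset 26: 0xF1 = 11110001 → 4-byte char (#9). Advance 4.
Reached end at offset 30 after 9 code points.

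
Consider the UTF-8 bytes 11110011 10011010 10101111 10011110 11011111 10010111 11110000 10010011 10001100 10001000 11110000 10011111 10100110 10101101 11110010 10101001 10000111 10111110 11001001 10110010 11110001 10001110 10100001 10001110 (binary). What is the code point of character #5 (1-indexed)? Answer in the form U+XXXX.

Offset 0: leading byte 0xF3 = 11110011 → 4-byte char #1 = F3 9A AF 9E.
Offset 4: leading byte 0xDF = 11011111 → 2-byte char #2 = DF 97.
Offset 6: leading byte 0xF0 = 11110000 → 4-byte char #3 = F0 93 8C 88.
Offset 10: leading byte 0xF0 = 11110000 → 4-byte char #4 = F0 9F A6 AD.
Offset 14: leading byte 0xF2 = 11110010 → 4-byte char #5 = F2 A9 87 BE.
Leading byte 0xF2 = 11110010 matches 11110xxx → 4-byte sequence.
Byte 1: 0xF2 = 11110010, payload 010 (3 bits).
Byte 2: 0xA9 = 10101001 (10xxxxxx ✓), payload 101001.
Byte 3: 0x87 = 10000111 (10xxxxxx ✓), payload 000111.
Byte 4: 0xBE = 10111110 (10xxxxxx ✓), payload 111110.
Concatenate: 010101001000111111110 = 0xA91FE (21 bits → U+A91FE).

U+A91FE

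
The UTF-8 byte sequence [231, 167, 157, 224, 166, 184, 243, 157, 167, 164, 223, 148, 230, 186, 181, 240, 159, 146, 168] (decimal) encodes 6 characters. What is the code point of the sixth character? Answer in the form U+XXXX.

U+1F4A8

Offset 0: leading byte 0xE7 = 11100111 → 3-byte char #1 = E7 A7 9D.
Offset 3: leading byte 0xE0 = 11100000 → 3-byte char #2 = E0 A6 B8.
Offset 6: leading byte 0xF3 = 11110011 → 4-byte char #3 = F3 9D A7 A4.
Offset 10: leading byte 0xDF = 11011111 → 2-byte char #4 = DF 94.
Offset 12: leading byte 0xE6 = 11100110 → 3-byte char #5 = E6 BA B5.
Offset 15: leading byte 0xF0 = 11110000 → 4-byte char #6 = F0 9F 92 A8.
Leading byte 0xF0 = 11110000 matches 11110xxx → 4-byte sequence.
Byte 1: 0xF0 = 11110000, payload 000 (3 bits).
Byte 2: 0x9F = 10011111 (10xxxxxx ✓), payload 011111.
Byte 3: 0x92 = 10010010 (10xxxxxx ✓), payload 010010.
Byte 4: 0xA8 = 10101000 (10xxxxxx ✓), payload 101000.
Concatenate: 000011111010010101000 = 0x1F4A8 (21 bits → U+1F4A8).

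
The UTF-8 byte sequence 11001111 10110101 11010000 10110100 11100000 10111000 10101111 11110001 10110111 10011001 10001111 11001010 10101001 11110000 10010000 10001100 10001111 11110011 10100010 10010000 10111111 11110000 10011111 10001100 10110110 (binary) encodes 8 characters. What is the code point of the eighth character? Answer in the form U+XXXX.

Offset 0: leading byte 0xCF = 11001111 → 2-byte char #1 = CF B5.
Offset 2: leading byte 0xD0 = 11010000 → 2-byte char #2 = D0 B4.
Offset 4: leading byte 0xE0 = 11100000 → 3-byte char #3 = E0 B8 AF.
Offset 7: leading byte 0xF1 = 11110001 → 4-byte char #4 = F1 B7 99 8F.
Offset 11: leading byte 0xCA = 11001010 → 2-byte char #5 = CA A9.
Offset 13: leading byte 0xF0 = 11110000 → 4-byte char #6 = F0 90 8C 8F.
Offset 17: leading byte 0xF3 = 11110011 → 4-byte char #7 = F3 A2 90 BF.
Offset 21: leading byte 0xF0 = 11110000 → 4-byte char #8 = F0 9F 8C B6.
Leading byte 0xF0 = 11110000 matches 11110xxx → 4-byte sequence.
Byte 1: 0xF0 = 11110000, payload 000 (3 bits).
Byte 2: 0x9F = 10011111 (10xxxxxx ✓), payload 011111.
Byte 3: 0x8C = 10001100 (10xxxxxx ✓), payload 001100.
Byte 4: 0xB6 = 10110110 (10xxxxxx ✓), payload 110110.
Concatenate: 000011111001100110110 = 0x1F336 (21 bits → U+1F336).

U+1F336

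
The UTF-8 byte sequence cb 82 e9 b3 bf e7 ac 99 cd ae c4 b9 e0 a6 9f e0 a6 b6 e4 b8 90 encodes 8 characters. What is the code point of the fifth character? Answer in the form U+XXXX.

U+0139

Offset 0: leading byte 0xCB = 11001011 → 2-byte char #1 = CB 82.
Offset 2: leading byte 0xE9 = 11101001 → 3-byte char #2 = E9 B3 BF.
Offset 5: leading byte 0xE7 = 11100111 → 3-byte char #3 = E7 AC 99.
Offset 8: leading byte 0xCD = 11001101 → 2-byte char #4 = CD AE.
Offset 10: leading byte 0xC4 = 11000100 → 2-byte char #5 = C4 B9.
Leading byte 0xC4 = 11000100 matches 110xxxxx → 2-byte sequence.
Byte 1: 0xC4 = 11000100, payload 00100 (5 bits).
Byte 2: 0xB9 = 10111001 (10xxxxxx ✓), payload 111001.
Concatenate: 00100111001 = 0x139 (11 bits → U+0139).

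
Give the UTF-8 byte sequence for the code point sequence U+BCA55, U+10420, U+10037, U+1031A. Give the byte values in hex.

U+BCA55: 4-byte form → F2 BC A9 95.
U+10420: 4-byte form → F0 90 90 A0.
U+10037: 4-byte form → F0 90 80 B7.
U+1031A: 4-byte form → F0 90 8C 9A.
Concatenated (16 bytes): F2 BC A9 95 F0 90 90 A0 F0 90 80 B7 F0 90 8C 9A.

F2 BC A9 95 F0 90 90 A0 F0 90 80 B7 F0 90 8C 9A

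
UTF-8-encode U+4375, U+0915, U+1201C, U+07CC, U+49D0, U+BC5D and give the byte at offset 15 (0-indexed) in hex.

0xEB

U+4375 → 3-byte form E4 8D B5 at offsets 0–2.
U+0915 → 3-byte form E0 A4 95 at offsets 3–5.
U+1201C → 4-byte form F0 92 80 9C at offsets 6–9.
U+07CC → 2-byte form DF 8C at offsets 10–11.
U+49D0 → 3-byte form E4 A7 90 at offsets 12–14.
U+BC5D → 3-byte form EB B1 9D at offsets 15–17.
Offset 15 falls in char 6's range; it's byte 1 of EB B1 9D = 0xEB.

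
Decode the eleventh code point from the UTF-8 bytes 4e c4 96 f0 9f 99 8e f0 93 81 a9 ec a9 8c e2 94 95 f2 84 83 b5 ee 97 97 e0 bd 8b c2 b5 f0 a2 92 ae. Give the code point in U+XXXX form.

U+224AE

Offset 0: leading byte 0x4E = 01001110 → 1-byte char #1 = 4E.
Offset 1: leading byte 0xC4 = 11000100 → 2-byte char #2 = C4 96.
Offset 3: leading byte 0xF0 = 11110000 → 4-byte char #3 = F0 9F 99 8E.
Offset 7: leading byte 0xF0 = 11110000 → 4-byte char #4 = F0 93 81 A9.
Offset 11: leading byte 0xEC = 11101100 → 3-byte char #5 = EC A9 8C.
Offset 14: leading byte 0xE2 = 11100010 → 3-byte char #6 = E2 94 95.
Offset 17: leading byte 0xF2 = 11110010 → 4-byte char #7 = F2 84 83 B5.
Offset 21: leading byte 0xEE = 11101110 → 3-byte char #8 = EE 97 97.
Offset 24: leading byte 0xE0 = 11100000 → 3-byte char #9 = E0 BD 8B.
Offset 27: leading byte 0xC2 = 11000010 → 2-byte char #10 = C2 B5.
Offset 29: leading byte 0xF0 = 11110000 → 4-byte char #11 = F0 A2 92 AE.
Leading byte 0xF0 = 11110000 matches 11110xxx → 4-byte sequence.
Byte 1: 0xF0 = 11110000, payload 000 (3 bits).
Byte 2: 0xA2 = 10100010 (10xxxxxx ✓), payload 100010.
Byte 3: 0x92 = 10010010 (10xxxxxx ✓), payload 010010.
Byte 4: 0xAE = 10101110 (10xxxxxx ✓), payload 101110.
Concatenate: 000100010010010101110 = 0x224AE (21 bits → U+224AE).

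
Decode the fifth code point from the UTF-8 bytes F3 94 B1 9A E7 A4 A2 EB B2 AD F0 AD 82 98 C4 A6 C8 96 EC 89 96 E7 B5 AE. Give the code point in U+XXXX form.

Offset 0: leading byte 0xF3 = 11110011 → 4-byte char #1 = F3 94 B1 9A.
Offset 4: leading byte 0xE7 = 11100111 → 3-byte char #2 = E7 A4 A2.
Offset 7: leading byte 0xEB = 11101011 → 3-byte char #3 = EB B2 AD.
Offset 10: leading byte 0xF0 = 11110000 → 4-byte char #4 = F0 AD 82 98.
Offset 14: leading byte 0xC4 = 11000100 → 2-byte char #5 = C4 A6.
Leading byte 0xC4 = 11000100 matches 110xxxxx → 2-byte sequence.
Byte 1: 0xC4 = 11000100, payload 00100 (5 bits).
Byte 2: 0xA6 = 10100110 (10xxxxxx ✓), payload 100110.
Concatenate: 00100100110 = 0x126 (11 bits → U+0126).

U+0126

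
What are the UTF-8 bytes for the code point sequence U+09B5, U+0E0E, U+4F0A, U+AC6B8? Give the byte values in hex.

E0 A6 B5 E0 B8 8E E4 BC 8A F2 AC 9A B8

U+09B5: 3-byte form → E0 A6 B5.
U+0E0E: 3-byte form → E0 B8 8E.
U+4F0A: 3-byte form → E4 BC 8A.
U+AC6B8: 4-byte form → F2 AC 9A B8.
Concatenated (13 bytes): E0 A6 B5 E0 B8 8E E4 BC 8A F2 AC 9A B8.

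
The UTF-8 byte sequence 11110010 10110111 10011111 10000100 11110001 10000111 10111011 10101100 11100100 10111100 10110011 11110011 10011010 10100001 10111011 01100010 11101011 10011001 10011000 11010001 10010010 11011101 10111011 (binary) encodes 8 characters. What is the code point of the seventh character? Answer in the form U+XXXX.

U+0452

Offset 0: leading byte 0xF2 = 11110010 → 4-byte char #1 = F2 B7 9F 84.
Offset 4: leading byte 0xF1 = 11110001 → 4-byte char #2 = F1 87 BB AC.
Offset 8: leading byte 0xE4 = 11100100 → 3-byte char #3 = E4 BC B3.
Offset 11: leading byte 0xF3 = 11110011 → 4-byte char #4 = F3 9A A1 BB.
Offset 15: leading byte 0x62 = 01100010 → 1-byte char #5 = 62.
Offset 16: leading byte 0xEB = 11101011 → 3-byte char #6 = EB 99 98.
Offset 19: leading byte 0xD1 = 11010001 → 2-byte char #7 = D1 92.
Leading byte 0xD1 = 11010001 matches 110xxxxx → 2-byte sequence.
Byte 1: 0xD1 = 11010001, payload 10001 (5 bits).
Byte 2: 0x92 = 10010010 (10xxxxxx ✓), payload 010010.
Concatenate: 10001010010 = 0x452 (11 bits → U+0452).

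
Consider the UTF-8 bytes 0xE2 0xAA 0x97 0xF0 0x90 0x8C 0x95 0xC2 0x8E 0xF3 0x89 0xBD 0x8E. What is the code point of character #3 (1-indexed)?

Offset 0: leading byte 0xE2 = 11100010 → 3-byte char #1 = E2 AA 97.
Offset 3: leading byte 0xF0 = 11110000 → 4-byte char #2 = F0 90 8C 95.
Offset 7: leading byte 0xC2 = 11000010 → 2-byte char #3 = C2 8E.
Leading byte 0xC2 = 11000010 matches 110xxxxx → 2-byte sequence.
Byte 1: 0xC2 = 11000010, payload 00010 (5 bits).
Byte 2: 0x8E = 10001110 (10xxxxxx ✓), payload 001110.
Concatenate: 00010001110 = 0x8E (11 bits → U+008E).

U+008E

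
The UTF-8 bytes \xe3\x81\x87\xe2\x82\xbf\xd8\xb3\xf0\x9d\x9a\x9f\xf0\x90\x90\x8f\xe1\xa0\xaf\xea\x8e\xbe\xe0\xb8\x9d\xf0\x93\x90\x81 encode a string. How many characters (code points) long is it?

Byte at offset 0: 0xE3 = 11100011 → 3-byte char (#1). Advance 3.
Byte at offset 3: 0xE2 = 11100010 → 3-byte char (#2). Advance 3.
Byte at offset 6: 0xD8 = 11011000 → 2-byte char (#3). Advance 2.
Byte at offset 8: 0xF0 = 11110000 → 4-byte char (#4). Advance 4.
Byte at offset 12: 0xF0 = 11110000 → 4-byte char (#5). Advance 4.
Byte at offset 16: 0xE1 = 11100001 → 3-byte char (#6). Advance 3.
Byte at offset 19: 0xEA = 11101010 → 3-byte char (#7). Advance 3.
Byte at offset 22: 0xE0 = 11100000 → 3-byte char (#8). Advance 3.
Byte at offset 25: 0xF0 = 11110000 → 4-byte char (#9). Advance 4.
Reached end at offset 29 after 9 code points.

9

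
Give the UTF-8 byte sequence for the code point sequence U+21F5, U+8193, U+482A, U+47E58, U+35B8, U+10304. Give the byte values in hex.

E2 87 B5 E8 86 93 E4 A0 AA F1 87 B9 98 E3 96 B8 F0 90 8C 84

U+21F5: 3-byte form → E2 87 B5.
U+8193: 3-byte form → E8 86 93.
U+482A: 3-byte form → E4 A0 AA.
U+47E58: 4-byte form → F1 87 B9 98.
U+35B8: 3-byte form → E3 96 B8.
U+10304: 4-byte form → F0 90 8C 84.
Concatenated (20 bytes): E2 87 B5 E8 86 93 E4 A0 AA F1 87 B9 98 E3 96 B8 F0 90 8C 84.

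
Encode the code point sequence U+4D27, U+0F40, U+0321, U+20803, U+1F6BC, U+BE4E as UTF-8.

E4 B4 A7 E0 BD 80 CC A1 F0 A0 A0 83 F0 9F 9A BC EB B9 8E

U+4D27: 3-byte form → E4 B4 A7.
U+0F40: 3-byte form → E0 BD 80.
U+0321: 2-byte form → CC A1.
U+20803: 4-byte form → F0 A0 A0 83.
U+1F6BC: 4-byte form → F0 9F 9A BC.
U+BE4E: 3-byte form → EB B9 8E.
Concatenated (19 bytes): E4 B4 A7 E0 BD 80 CC A1 F0 A0 A0 83 F0 9F 9A BC EB B9 8E.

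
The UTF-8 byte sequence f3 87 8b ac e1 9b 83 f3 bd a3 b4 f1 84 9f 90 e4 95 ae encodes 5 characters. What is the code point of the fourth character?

U+447D0

Offset 0: leading byte 0xF3 = 11110011 → 4-byte char #1 = F3 87 8B AC.
Offset 4: leading byte 0xE1 = 11100001 → 3-byte char #2 = E1 9B 83.
Offset 7: leading byte 0xF3 = 11110011 → 4-byte char #3 = F3 BD A3 B4.
Offset 11: leading byte 0xF1 = 11110001 → 4-byte char #4 = F1 84 9F 90.
Leading byte 0xF1 = 11110001 matches 11110xxx → 4-byte sequence.
Byte 1: 0xF1 = 11110001, payload 001 (3 bits).
Byte 2: 0x84 = 10000100 (10xxxxxx ✓), payload 000100.
Byte 3: 0x9F = 10011111 (10xxxxxx ✓), payload 011111.
Byte 4: 0x90 = 10010000 (10xxxxxx ✓), payload 010000.
Concatenate: 001000100011111010000 = 0x447D0 (21 bits → U+447D0).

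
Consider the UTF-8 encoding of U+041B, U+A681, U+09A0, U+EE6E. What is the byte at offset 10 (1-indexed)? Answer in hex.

1-indexed offset 10 is 0-indexed offset 9.
U+041B → 2-byte form D0 9B at offsets 0–1.
U+A681 → 3-byte form EA 9A 81 at offsets 2–4.
U+09A0 → 3-byte form E0 A6 A0 at offsets 5–7.
U+EE6E → 3-byte form EE B9 AE at offsets 8–10.
Offset 9 falls in char 4's range; it's byte 2 of EE B9 AE = 0xB9.

0xB9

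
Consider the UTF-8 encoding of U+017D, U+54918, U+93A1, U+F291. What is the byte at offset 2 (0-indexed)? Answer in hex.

0xF1

U+017D → 2-byte form C5 BD at offsets 0–1.
U+54918 → 4-byte form F1 94 A4 98 at offsets 2–5.
Offset 2 falls in char 2's range; it's byte 1 of F1 94 A4 98 = 0xF1.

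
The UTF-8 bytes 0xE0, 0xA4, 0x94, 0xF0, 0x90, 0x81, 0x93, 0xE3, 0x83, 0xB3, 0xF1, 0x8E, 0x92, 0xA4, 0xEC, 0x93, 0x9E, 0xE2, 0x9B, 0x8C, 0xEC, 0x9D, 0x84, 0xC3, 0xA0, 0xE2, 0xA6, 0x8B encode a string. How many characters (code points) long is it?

9

Byte at offset 0: 0xE0 = 11100000 → 3-byte char (#1). Advance 3.
Byte at offset 3: 0xF0 = 11110000 → 4-byte char (#2). Advance 4.
Byte at offset 7: 0xE3 = 11100011 → 3-byte char (#3). Advance 3.
Byte at offset 10: 0xF1 = 11110001 → 4-byte char (#4). Advance 4.
Byte at offset 14: 0xEC = 11101100 → 3-byte char (#5). Advance 3.
Byte at offset 17: 0xE2 = 11100010 → 3-byte char (#6). Advance 3.
Byte at offset 20: 0xEC = 11101100 → 3-byte char (#7). Advance 3.
Byte at offset 23: 0xC3 = 11000011 → 2-byte char (#8). Advance 2.
Byte at offset 25: 0xE2 = 11100010 → 3-byte char (#9). Advance 3.
Reached end at offset 28 after 9 code points.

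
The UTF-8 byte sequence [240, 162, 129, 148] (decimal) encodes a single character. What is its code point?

Leading byte 0xF0 = 11110000 matches 11110xxx → 4-byte sequence.
Byte 1: 0xF0 = 11110000, payload 000 (3 bits).
Byte 2: 0xA2 = 10100010 (10xxxxxx ✓), payload 100010.
Byte 3: 0x81 = 10000001 (10xxxxxx ✓), payload 000001.
Byte 4: 0x94 = 10010100 (10xxxxxx ✓), payload 010100.
Concatenate: 000100010000001010100 = 0x22054 (21 bits → U+22054).

U+22054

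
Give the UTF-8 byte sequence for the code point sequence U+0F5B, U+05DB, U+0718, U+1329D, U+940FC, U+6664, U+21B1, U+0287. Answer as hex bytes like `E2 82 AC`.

U+0F5B: 3-byte form → E0 BD 9B.
U+05DB: 2-byte form → D7 9B.
U+0718: 2-byte form → DC 98.
U+1329D: 4-byte form → F0 93 8A 9D.
U+940FC: 4-byte form → F2 94 83 BC.
U+6664: 3-byte form → E6 99 A4.
U+21B1: 3-byte form → E2 86 B1.
U+0287: 2-byte form → CA 87.
Concatenated (23 bytes): E0 BD 9B D7 9B DC 98 F0 93 8A 9D F2 94 83 BC E6 99 A4 E2 86 B1 CA 87.

E0 BD 9B D7 9B DC 98 F0 93 8A 9D F2 94 83 BC E6 99 A4 E2 86 B1 CA 87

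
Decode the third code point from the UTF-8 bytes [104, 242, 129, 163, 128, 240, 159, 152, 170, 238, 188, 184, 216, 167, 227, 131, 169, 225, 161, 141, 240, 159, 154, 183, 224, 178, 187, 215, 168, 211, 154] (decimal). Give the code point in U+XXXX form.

Offset 0: leading byte 0x68 = 01101000 → 1-byte char #1 = 68.
Offset 1: leading byte 0xF2 = 11110010 → 4-byte char #2 = F2 81 A3 80.
Offset 5: leading byte 0xF0 = 11110000 → 4-byte char #3 = F0 9F 98 AA.
Leading byte 0xF0 = 11110000 matches 11110xxx → 4-byte sequence.
Byte 1: 0xF0 = 11110000, payload 000 (3 bits).
Byte 2: 0x9F = 10011111 (10xxxxxx ✓), payload 011111.
Byte 3: 0x98 = 10011000 (10xxxxxx ✓), payload 011000.
Byte 4: 0xAA = 10101010 (10xxxxxx ✓), payload 101010.
Concatenate: 000011111011000101010 = 0x1F62A (21 bits → U+1F62A).

U+1F62A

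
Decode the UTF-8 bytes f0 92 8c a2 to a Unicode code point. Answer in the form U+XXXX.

U+12322

Leading byte 0xF0 = 11110000 matches 11110xxx → 4-byte sequence.
Byte 1: 0xF0 = 11110000, payload 000 (3 bits).
Byte 2: 0x92 = 10010010 (10xxxxxx ✓), payload 010010.
Byte 3: 0x8C = 10001100 (10xxxxxx ✓), payload 001100.
Byte 4: 0xA2 = 10100010 (10xxxxxx ✓), payload 100010.
Concatenate: 000010010001100100010 = 0x12322 (21 bits → U+12322).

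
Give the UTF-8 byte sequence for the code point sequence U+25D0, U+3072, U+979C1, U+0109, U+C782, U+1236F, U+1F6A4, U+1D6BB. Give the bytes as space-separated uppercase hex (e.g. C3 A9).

U+25D0: 3-byte form → E2 97 90.
U+3072: 3-byte form → E3 81 B2.
U+979C1: 4-byte form → F2 97 A7 81.
U+0109: 2-byte form → C4 89.
U+C782: 3-byte form → EC 9E 82.
U+1236F: 4-byte form → F0 92 8D AF.
U+1F6A4: 4-byte form → F0 9F 9A A4.
U+1D6BB: 4-byte form → F0 9D 9A BB.
Concatenated (27 bytes): E2 97 90 E3 81 B2 F2 97 A7 81 C4 89 EC 9E 82 F0 92 8D AF F0 9F 9A A4 F0 9D 9A BB.

E2 97 90 E3 81 B2 F2 97 A7 81 C4 89 EC 9E 82 F0 92 8D AF F0 9F 9A A4 F0 9D 9A BB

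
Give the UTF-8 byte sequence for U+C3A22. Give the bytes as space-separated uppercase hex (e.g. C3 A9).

U+C3A22 = 0xC3A22 = 801314 decimal. In range U+10000–U+10FFFF → 4-byte form: 11110xxx 10xxxxxx 10xxxxxx 10xxxxxx.
Binary (21 bits): 011000011101000100010.
Split 3+6+6+6: 011 | 000011 | 101000 | 100010.
Byte 1: 11110011 = 0xF3.
Byte 2: 10000011 = 0x83.
Byte 3: 10101000 = 0xA8.
Byte 4: 10100010 = 0xA2.

F3 83 A8 A2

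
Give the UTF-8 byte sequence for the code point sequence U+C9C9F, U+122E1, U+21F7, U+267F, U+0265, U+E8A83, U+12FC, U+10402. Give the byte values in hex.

U+C9C9F: 4-byte form → F3 89 B2 9F.
U+122E1: 4-byte form → F0 92 8B A1.
U+21F7: 3-byte form → E2 87 B7.
U+267F: 3-byte form → E2 99 BF.
U+0265: 2-byte form → C9 A5.
U+E8A83: 4-byte form → F3 A8 AA 83.
U+12FC: 3-byte form → E1 8B BC.
U+10402: 4-byte form → F0 90 90 82.
Concatenated (27 bytes): F3 89 B2 9F F0 92 8B A1 E2 87 B7 E2 99 BF C9 A5 F3 A8 AA 83 E1 8B BC F0 90 90 82.

F3 89 B2 9F F0 92 8B A1 E2 87 B7 E2 99 BF C9 A5 F3 A8 AA 83 E1 8B BC F0 90 90 82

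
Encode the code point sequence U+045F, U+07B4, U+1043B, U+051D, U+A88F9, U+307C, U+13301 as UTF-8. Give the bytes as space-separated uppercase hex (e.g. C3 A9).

U+045F: 2-byte form → D1 9F.
U+07B4: 2-byte form → DE B4.
U+1043B: 4-byte form → F0 90 90 BB.
U+051D: 2-byte form → D4 9D.
U+A88F9: 4-byte form → F2 A8 A3 B9.
U+307C: 3-byte form → E3 81 BC.
U+13301: 4-byte form → F0 93 8C 81.
Concatenated (21 bytes): D1 9F DE B4 F0 90 90 BB D4 9D F2 A8 A3 B9 E3 81 BC F0 93 8C 81.

D1 9F DE B4 F0 90 90 BB D4 9D F2 A8 A3 B9 E3 81 BC F0 93 8C 81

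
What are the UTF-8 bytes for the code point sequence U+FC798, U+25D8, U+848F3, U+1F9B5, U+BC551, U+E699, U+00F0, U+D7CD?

F3 BC 9E 98 E2 97 98 F2 84 A3 B3 F0 9F A6 B5 F2 BC 95 91 EE 9A 99 C3 B0 ED 9F 8D

U+FC798: 4-byte form → F3 BC 9E 98.
U+25D8: 3-byte form → E2 97 98.
U+848F3: 4-byte form → F2 84 A3 B3.
U+1F9B5: 4-byte form → F0 9F A6 B5.
U+BC551: 4-byte form → F2 BC 95 91.
U+E699: 3-byte form → EE 9A 99.
U+00F0: 2-byte form → C3 B0.
U+D7CD: 3-byte form → ED 9F 8D.
Concatenated (27 bytes): F3 BC 9E 98 E2 97 98 F2 84 A3 B3 F0 9F A6 B5 F2 BC 95 91 EE 9A 99 C3 B0 ED 9F 8D.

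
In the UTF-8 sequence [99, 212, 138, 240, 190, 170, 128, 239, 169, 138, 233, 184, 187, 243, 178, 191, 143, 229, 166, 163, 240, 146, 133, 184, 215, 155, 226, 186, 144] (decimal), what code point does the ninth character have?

Offset 0: leading byte 0x63 = 01100011 → 1-byte char #1 = 63.
Offset 1: leading byte 0xD4 = 11010100 → 2-byte char #2 = D4 8A.
Offset 3: leading byte 0xF0 = 11110000 → 4-byte char #3 = F0 BE AA 80.
Offset 7: leading byte 0xEF = 11101111 → 3-byte char #4 = EF A9 8A.
Offset 10: leading byte 0xE9 = 11101001 → 3-byte char #5 = E9 B8 BB.
Offset 13: leading byte 0xF3 = 11110011 → 4-byte char #6 = F3 B2 BF 8F.
Offset 17: leading byte 0xE5 = 11100101 → 3-byte char #7 = E5 A6 A3.
Offset 20: leading byte 0xF0 = 11110000 → 4-byte char #8 = F0 92 85 B8.
Offset 24: leading byte 0xD7 = 11010111 → 2-byte char #9 = D7 9B.
Leading byte 0xD7 = 11010111 matches 110xxxxx → 2-byte sequence.
Byte 1: 0xD7 = 11010111, payload 10111 (5 bits).
Byte 2: 0x9B = 10011011 (10xxxxxx ✓), payload 011011.
Concatenate: 10111011011 = 0x5DB (11 bits → U+05DB).

U+05DB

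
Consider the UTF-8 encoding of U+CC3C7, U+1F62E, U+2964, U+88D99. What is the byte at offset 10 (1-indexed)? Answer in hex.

0xA5

1-indexed offset 10 is 0-indexed offset 9.
U+CC3C7 → 4-byte form F3 8C 8F 87 at offsets 0–3.
U+1F62E → 4-byte form F0 9F 98 AE at offsets 4–7.
U+2964 → 3-byte form E2 A5 A4 at offsets 8–10.
Offset 9 falls in char 3's range; it's byte 2 of E2 A5 A4 = 0xA5.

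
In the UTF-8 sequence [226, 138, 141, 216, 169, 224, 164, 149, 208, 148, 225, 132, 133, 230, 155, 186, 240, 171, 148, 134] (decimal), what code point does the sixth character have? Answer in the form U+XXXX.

Offset 0: leading byte 0xE2 = 11100010 → 3-byte char #1 = E2 8A 8D.
Offset 3: leading byte 0xD8 = 11011000 → 2-byte char #2 = D8 A9.
Offset 5: leading byte 0xE0 = 11100000 → 3-byte char #3 = E0 A4 95.
Offset 8: leading byte 0xD0 = 11010000 → 2-byte char #4 = D0 94.
Offset 10: leading byte 0xE1 = 11100001 → 3-byte char #5 = E1 84 85.
Offset 13: leading byte 0xE6 = 11100110 → 3-byte char #6 = E6 9B BA.
Leading byte 0xE6 = 11100110 matches 1110xxxx → 3-byte sequence.
Byte 1: 0xE6 = 11100110, payload 0110 (4 bits).
Byte 2: 0x9B = 10011011 (10xxxxxx ✓), payload 011011.
Byte 3: 0xBA = 10111010 (10xxxxxx ✓), payload 111010.
Concatenate: 0110011011111010 = 0x66FA (16 bits → U+66FA).

U+66FA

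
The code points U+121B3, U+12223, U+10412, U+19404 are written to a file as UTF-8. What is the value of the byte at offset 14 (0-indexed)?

0x90

U+121B3 → 4-byte form F0 92 86 B3 at offsets 0–3.
U+12223 → 4-byte form F0 92 88 A3 at offsets 4–7.
U+10412 → 4-byte form F0 90 90 92 at offsets 8–11.
U+19404 → 4-byte form F0 99 90 84 at offsets 12–15.
Offset 14 falls in char 4's range; it's byte 3 of F0 99 90 84 = 0x90.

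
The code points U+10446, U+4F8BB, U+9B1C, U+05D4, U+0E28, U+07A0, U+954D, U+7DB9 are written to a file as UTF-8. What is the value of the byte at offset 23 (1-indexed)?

0xB6

1-indexed offset 23 is 0-indexed offset 22.
U+10446 → 4-byte form F0 90 91 86 at offsets 0–3.
U+4F8BB → 4-byte form F1 8F A2 BB at offsets 4–7.
U+9B1C → 3-byte form E9 AC 9C at offsets 8–10.
U+05D4 → 2-byte form D7 94 at offsets 11–12.
U+0E28 → 3-byte form E0 B8 A8 at offsets 13–15.
U+07A0 → 2-byte form DE A0 at offsets 16–17.
U+954D → 3-byte form E9 95 8D at offsets 18–20.
U+7DB9 → 3-byte form E7 B6 B9 at offsets 21–23.
Offset 22 falls in char 8's range; it's byte 2 of E7 B6 B9 = 0xB6.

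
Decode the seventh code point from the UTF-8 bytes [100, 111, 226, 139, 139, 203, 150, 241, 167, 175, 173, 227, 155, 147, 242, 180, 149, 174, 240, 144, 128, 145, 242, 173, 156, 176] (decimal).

Offset 0: leading byte 0x64 = 01100100 → 1-byte char #1 = 64.
Offset 1: leading byte 0x6F = 01101111 → 1-byte char #2 = 6F.
Offset 2: leading byte 0xE2 = 11100010 → 3-byte char #3 = E2 8B 8B.
Offset 5: leading byte 0xCB = 11001011 → 2-byte char #4 = CB 96.
Offset 7: leading byte 0xF1 = 11110001 → 4-byte char #5 = F1 A7 AF AD.
Offset 11: leading byte 0xE3 = 11100011 → 3-byte char #6 = E3 9B 93.
Offset 14: leading byte 0xF2 = 11110010 → 4-byte char #7 = F2 B4 95 AE.
Leading byte 0xF2 = 11110010 matches 11110xxx → 4-byte sequence.
Byte 1: 0xF2 = 11110010, payload 010 (3 bits).
Byte 2: 0xB4 = 10110100 (10xxxxxx ✓), payload 110100.
Byte 3: 0x95 = 10010101 (10xxxxxx ✓), payload 010101.
Byte 4: 0xAE = 10101110 (10xxxxxx ✓), payload 101110.
Concatenate: 010110100010101101110 = 0xB456E (21 bits → U+B456E).

U+B456E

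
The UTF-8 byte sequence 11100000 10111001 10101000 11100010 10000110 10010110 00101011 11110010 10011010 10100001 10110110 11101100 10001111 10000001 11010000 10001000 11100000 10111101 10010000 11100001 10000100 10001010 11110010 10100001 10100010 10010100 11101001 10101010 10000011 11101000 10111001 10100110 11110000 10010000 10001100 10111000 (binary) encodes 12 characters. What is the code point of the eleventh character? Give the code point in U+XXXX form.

U+8E66

Offset 0: leading byte 0xE0 = 11100000 → 3-byte char #1 = E0 B9 A8.
Offset 3: leading byte 0xE2 = 11100010 → 3-byte char #2 = E2 86 96.
Offset 6: leading byte 0x2B = 00101011 → 1-byte char #3 = 2B.
Offset 7: leading byte 0xF2 = 11110010 → 4-byte char #4 = F2 9A A1 B6.
Offset 11: leading byte 0xEC = 11101100 → 3-byte char #5 = EC 8F 81.
Offset 14: leading byte 0xD0 = 11010000 → 2-byte char #6 = D0 88.
Offset 16: leading byte 0xE0 = 11100000 → 3-byte char #7 = E0 BD 90.
Offset 19: leading byte 0xE1 = 11100001 → 3-byte char #8 = E1 84 8A.
Offset 22: leading byte 0xF2 = 11110010 → 4-byte char #9 = F2 A1 A2 94.
Offset 26: leading byte 0xE9 = 11101001 → 3-byte char #10 = E9 AA 83.
Offset 29: leading byte 0xE8 = 11101000 → 3-byte char #11 = E8 B9 A6.
Leading byte 0xE8 = 11101000 matches 1110xxxx → 3-byte sequence.
Byte 1: 0xE8 = 11101000, payload 1000 (4 bits).
Byte 2: 0xB9 = 10111001 (10xxxxxx ✓), payload 111001.
Byte 3: 0xA6 = 10100110 (10xxxxxx ✓), payload 100110.
Concatenate: 1000111001100110 = 0x8E66 (16 bits → U+8E66).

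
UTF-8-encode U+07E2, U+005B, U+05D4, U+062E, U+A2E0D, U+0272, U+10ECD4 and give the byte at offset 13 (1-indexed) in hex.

1-indexed offset 13 is 0-indexed offset 12.
U+07E2 → 2-byte form DF A2 at offsets 0–1.
U+005B → 1-byte form 5B at offsets 2–2.
U+05D4 → 2-byte form D7 94 at offsets 3–4.
U+062E → 2-byte form D8 AE at offsets 5–6.
U+A2E0D → 4-byte form F2 A2 B8 8D at offsets 7–10.
U+0272 → 2-byte form C9 B2 at offsets 11–12.
Offset 12 falls in char 6's range; it's byte 2 of C9 B2 = 0xB2.

0xB2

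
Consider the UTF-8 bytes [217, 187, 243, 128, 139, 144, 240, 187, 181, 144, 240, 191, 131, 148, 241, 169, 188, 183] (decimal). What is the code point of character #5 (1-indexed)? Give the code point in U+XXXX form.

Offset 0: leading byte 0xD9 = 11011001 → 2-byte char #1 = D9 BB.
Offset 2: leading byte 0xF3 = 11110011 → 4-byte char #2 = F3 80 8B 90.
Offset 6: leading byte 0xF0 = 11110000 → 4-byte char #3 = F0 BB B5 90.
Offset 10: leading byte 0xF0 = 11110000 → 4-byte char #4 = F0 BF 83 94.
Offset 14: leading byte 0xF1 = 11110001 → 4-byte char #5 = F1 A9 BC B7.
Leading byte 0xF1 = 11110001 matches 11110xxx → 4-byte sequence.
Byte 1: 0xF1 = 11110001, payload 001 (3 bits).
Byte 2: 0xA9 = 10101001 (10xxxxxx ✓), payload 101001.
Byte 3: 0xBC = 10111100 (10xxxxxx ✓), payload 111100.
Byte 4: 0xB7 = 10110111 (10xxxxxx ✓), payload 110111.
Concatenate: 001101001111100110111 = 0x69F37 (21 bits → U+69F37).

U+69F37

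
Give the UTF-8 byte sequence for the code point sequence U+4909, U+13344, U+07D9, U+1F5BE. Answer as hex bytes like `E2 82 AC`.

E4 A4 89 F0 93 8D 84 DF 99 F0 9F 96 BE

U+4909: 3-byte form → E4 A4 89.
U+13344: 4-byte form → F0 93 8D 84.
U+07D9: 2-byte form → DF 99.
U+1F5BE: 4-byte form → F0 9F 96 BE.
Concatenated (13 bytes): E4 A4 89 F0 93 8D 84 DF 99 F0 9F 96 BE.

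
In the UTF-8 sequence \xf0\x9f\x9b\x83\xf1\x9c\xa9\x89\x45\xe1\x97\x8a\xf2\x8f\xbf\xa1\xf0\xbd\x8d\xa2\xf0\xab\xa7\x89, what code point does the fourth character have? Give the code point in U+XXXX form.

U+15CA

Offset 0: leading byte 0xF0 = 11110000 → 4-byte char #1 = F0 9F 9B 83.
Offset 4: leading byte 0xF1 = 11110001 → 4-byte char #2 = F1 9C A9 89.
Offset 8: leading byte 0x45 = 01000101 → 1-byte char #3 = 45.
Offset 9: leading byte 0xE1 = 11100001 → 3-byte char #4 = E1 97 8A.
Leading byte 0xE1 = 11100001 matches 1110xxxx → 3-byte sequence.
Byte 1: 0xE1 = 11100001, payload 0001 (4 bits).
Byte 2: 0x97 = 10010111 (10xxxxxx ✓), payload 010111.
Byte 3: 0x8A = 10001010 (10xxxxxx ✓), payload 001010.
Concatenate: 0001010111001010 = 0x15CA (16 bits → U+15CA).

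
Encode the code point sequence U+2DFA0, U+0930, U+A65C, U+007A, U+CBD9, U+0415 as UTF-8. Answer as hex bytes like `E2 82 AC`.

F0 AD BE A0 E0 A4 B0 EA 99 9C 7A EC AF 99 D0 95

U+2DFA0: 4-byte form → F0 AD BE A0.
U+0930: 3-byte form → E0 A4 B0.
U+A65C: 3-byte form → EA 99 9C.
U+007A: 1-byte form → 7A.
U+CBD9: 3-byte form → EC AF 99.
U+0415: 2-byte form → D0 95.
Concatenated (16 bytes): F0 AD BE A0 E0 A4 B0 EA 99 9C 7A EC AF 99 D0 95.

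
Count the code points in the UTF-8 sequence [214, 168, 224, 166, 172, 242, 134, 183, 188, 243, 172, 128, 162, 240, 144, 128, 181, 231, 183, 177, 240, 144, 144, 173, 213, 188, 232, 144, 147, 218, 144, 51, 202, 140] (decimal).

Byte at offset 0: 0xD6 = 11010110 → 2-byte char (#1). Advance 2.
Byte at offset 2: 0xE0 = 11100000 → 3-byte char (#2). Advance 3.
Byte at offset 5: 0xF2 = 11110010 → 4-byte char (#3). Advance 4.
Byte at offset 9: 0xF3 = 11110011 → 4-byte char (#4). Advance 4.
Byte at offset 13: 0xF0 = 11110000 → 4-byte char (#5). Advance 4.
Byte at offset 17: 0xE7 = 11100111 → 3-byte char (#6). Advance 3.
Byte at offset 20: 0xF0 = 11110000 → 4-byte char (#7). Advance 4.
Byte at offset 24: 0xD5 = 11010101 → 2-byte char (#8). Advance 2.
Byte at offset 26: 0xE8 = 11101000 → 3-byte char (#9). Advance 3.
Byte at offset 29: 0xDA = 11011010 → 2-byte char (#10). Advance 2.
Byte at offset 31: 0x33 = 00110011 → 1-byte char (#11). Advance 1.
Byte at offset 32: 0xCA = 11001010 → 2-byte char (#12). Advance 2.
Reached end at offset 34 after 12 code points.

12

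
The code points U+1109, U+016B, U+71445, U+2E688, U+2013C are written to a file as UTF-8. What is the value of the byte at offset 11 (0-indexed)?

U+1109 → 3-byte form E1 84 89 at offsets 0–2.
U+016B → 2-byte form C5 AB at offsets 3–4.
U+71445 → 4-byte form F1 B1 91 85 at offsets 5–8.
U+2E688 → 4-byte form F0 AE 9A 88 at offsets 9–12.
Offset 11 falls in char 4's range; it's byte 3 of F0 AE 9A 88 = 0x9A.

0x9A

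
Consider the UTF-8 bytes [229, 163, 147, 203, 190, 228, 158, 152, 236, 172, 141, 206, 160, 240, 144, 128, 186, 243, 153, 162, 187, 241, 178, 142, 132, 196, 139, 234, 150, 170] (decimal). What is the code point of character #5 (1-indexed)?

Offset 0: leading byte 0xE5 = 11100101 → 3-byte char #1 = E5 A3 93.
Offset 3: leading byte 0xCB = 11001011 → 2-byte char #2 = CB BE.
Offset 5: leading byte 0xE4 = 11100100 → 3-byte char #3 = E4 9E 98.
Offset 8: leading byte 0xEC = 11101100 → 3-byte char #4 = EC AC 8D.
Offset 11: leading byte 0xCE = 11001110 → 2-byte char #5 = CE A0.
Leading byte 0xCE = 11001110 matches 110xxxxx → 2-byte sequence.
Byte 1: 0xCE = 11001110, payload 01110 (5 bits).
Byte 2: 0xA0 = 10100000 (10xxxxxx ✓), payload 100000.
Concatenate: 01110100000 = 0x3A0 (11 bits → U+03A0).

U+03A0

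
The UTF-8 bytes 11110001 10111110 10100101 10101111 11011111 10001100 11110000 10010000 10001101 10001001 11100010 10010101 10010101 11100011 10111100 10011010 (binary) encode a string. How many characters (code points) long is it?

5

Byte at offset 0: 0xF1 = 11110001 → 4-byte char (#1). Advance 4.
Byte at offset 4: 0xDF = 11011111 → 2-byte char (#2). Advance 2.
Byte at offset 6: 0xF0 = 11110000 → 4-byte char (#3). Advance 4.
Byte at offset 10: 0xE2 = 11100010 → 3-byte char (#4). Advance 3.
Byte at offset 13: 0xE3 = 11100011 → 3-byte char (#5). Advance 3.
Reached end at offset 16 after 5 code points.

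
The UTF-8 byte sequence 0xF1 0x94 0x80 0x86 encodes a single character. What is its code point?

U+54006

Leading byte 0xF1 = 11110001 matches 11110xxx → 4-byte sequence.
Byte 1: 0xF1 = 11110001, payload 001 (3 bits).
Byte 2: 0x94 = 10010100 (10xxxxxx ✓), payload 010100.
Byte 3: 0x80 = 10000000 (10xxxxxx ✓), payload 000000.
Byte 4: 0x86 = 10000110 (10xxxxxx ✓), payload 000110.
Concatenate: 001010100000000000110 = 0x54006 (21 bits → U+54006).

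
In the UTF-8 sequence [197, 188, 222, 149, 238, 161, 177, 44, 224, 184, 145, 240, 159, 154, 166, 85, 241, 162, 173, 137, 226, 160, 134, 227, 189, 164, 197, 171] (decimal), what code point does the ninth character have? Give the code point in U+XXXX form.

Offset 0: leading byte 0xC5 = 11000101 → 2-byte char #1 = C5 BC.
Offset 2: leading byte 0xDE = 11011110 → 2-byte char #2 = DE 95.
Offset 4: leading byte 0xEE = 11101110 → 3-byte char #3 = EE A1 B1.
Offset 7: leading byte 0x2C = 00101100 → 1-byte char #4 = 2C.
Offset 8: leading byte 0xE0 = 11100000 → 3-byte char #5 = E0 B8 91.
Offset 11: leading byte 0xF0 = 11110000 → 4-byte char #6 = F0 9F 9A A6.
Offset 15: leading byte 0x55 = 01010101 → 1-byte char #7 = 55.
Offset 16: leading byte 0xF1 = 11110001 → 4-byte char #8 = F1 A2 AD 89.
Offset 20: leading byte 0xE2 = 11100010 → 3-byte char #9 = E2 A0 86.
Leading byte 0xE2 = 11100010 matches 1110xxxx → 3-byte sequence.
Byte 1: 0xE2 = 11100010, payload 0010 (4 bits).
Byte 2: 0xA0 = 10100000 (10xxxxxx ✓), payload 100000.
Byte 3: 0x86 = 10000110 (10xxxxxx ✓), payload 000110.
Concatenate: 0010100000000110 = 0x2806 (16 bits → U+2806).

U+2806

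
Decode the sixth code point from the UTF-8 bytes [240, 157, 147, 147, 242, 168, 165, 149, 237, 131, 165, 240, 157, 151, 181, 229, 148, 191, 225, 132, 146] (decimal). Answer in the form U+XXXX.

Offset 0: leading byte 0xF0 = 11110000 → 4-byte char #1 = F0 9D 93 93.
Offset 4: leading byte 0xF2 = 11110010 → 4-byte char #2 = F2 A8 A5 95.
Offset 8: leading byte 0xED = 11101101 → 3-byte char #3 = ED 83 A5.
Offset 11: leading byte 0xF0 = 11110000 → 4-byte char #4 = F0 9D 97 B5.
Offset 15: leading byte 0xE5 = 11100101 → 3-byte char #5 = E5 94 BF.
Offset 18: leading byte 0xE1 = 11100001 → 3-byte char #6 = E1 84 92.
Leading byte 0xE1 = 11100001 matches 1110xxxx → 3-byte sequence.
Byte 1: 0xE1 = 11100001, payload 0001 (4 bits).
Byte 2: 0x84 = 10000100 (10xxxxxx ✓), payload 000100.
Byte 3: 0x92 = 10010010 (10xxxxxx ✓), payload 010010.
Concatenate: 0001000100010010 = 0x1112 (16 bits → U+1112).

U+1112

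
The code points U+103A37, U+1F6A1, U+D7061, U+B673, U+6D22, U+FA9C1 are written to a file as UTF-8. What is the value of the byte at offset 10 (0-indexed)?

0x81

U+103A37 → 4-byte form F4 83 A8 B7 at offsets 0–3.
U+1F6A1 → 4-byte form F0 9F 9A A1 at offsets 4–7.
U+D7061 → 4-byte form F3 97 81 A1 at offsets 8–11.
Offset 10 falls in char 3's range; it's byte 3 of F3 97 81 A1 = 0x81.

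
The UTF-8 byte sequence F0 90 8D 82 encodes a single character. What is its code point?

U+10342

Leading byte 0xF0 = 11110000 matches 11110xxx → 4-byte sequence.
Byte 1: 0xF0 = 11110000, payload 000 (3 bits).
Byte 2: 0x90 = 10010000 (10xxxxxx ✓), payload 010000.
Byte 3: 0x8D = 10001101 (10xxxxxx ✓), payload 001101.
Byte 4: 0x82 = 10000010 (10xxxxxx ✓), payload 000010.
Concatenate: 000010000001101000010 = 0x10342 (21 bits → U+10342).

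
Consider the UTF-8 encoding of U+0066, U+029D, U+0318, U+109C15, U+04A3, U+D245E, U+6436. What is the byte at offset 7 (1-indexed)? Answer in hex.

0x89

1-indexed offset 7 is 0-indexed offset 6.
U+0066 → 1-byte form 66 at offsets 0–0.
U+029D → 2-byte form CA 9D at offsets 1–2.
U+0318 → 2-byte form CC 98 at offsets 3–4.
U+109C15 → 4-byte form F4 89 B0 95 at offsets 5–8.
Offset 6 falls in char 4's range; it's byte 2 of F4 89 B0 95 = 0x89.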